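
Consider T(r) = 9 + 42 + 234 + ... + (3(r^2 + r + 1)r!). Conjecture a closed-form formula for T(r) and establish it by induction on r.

We claim T(r) = (3r + 3)(r + 1)! - 3 for all r ≥ 1.
Base case (r = 1): T(1) = 9, and the closed form gives 9. They agree.
Inductive step: assume the claim holds for r = p, so T(p) = (3p + 3)(p + 1)! - 3.
Then T(p+1) = T(p) + (3(p^2 + 3p + 3)(p + 1)!) = ((3p + 3)(p + 1)! - 3) + (3(p^2 + 3p + 3)(p + 1)!).
Simplifying, T(p+1) = (3(p+1) + 3)((p+1) + 1)! - 3,
which is the closed form with r = p+1.
Hence, by induction on r, the claim holds for every r ≥ 1.

T(r) = (3r + 3)(r + 1)! - 3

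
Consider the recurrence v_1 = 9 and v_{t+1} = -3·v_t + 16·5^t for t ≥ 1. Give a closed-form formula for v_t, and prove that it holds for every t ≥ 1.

Computing the first terms: v_1 = 9, v_2 = 53, v_3 = 241. This suggests v_t = -(-3)^(t - 1) + 2·5^t.
For the base case t = 1: the formula gives 9 = 9 = v_1.
Inductive step: suppose the statement holds for some m ≥ 1, so v_m = -(-3)^(m - 1) + 2·5^m.
Then v_{m+1} = -3·v_m + 16·5^m = -3·(-(-3)^(m - 1) + 2·5^m) + 16·5^m = -(-3)^m + 2·5^(m + 1) = -(-3)^((m+1) - 1) + 2·5^(m+1),
which is the claimed formula at t = m+1.
By induction, the statement is established for all t ≥ 1.

v_t = -(-3)^(t - 1) + 2·5^t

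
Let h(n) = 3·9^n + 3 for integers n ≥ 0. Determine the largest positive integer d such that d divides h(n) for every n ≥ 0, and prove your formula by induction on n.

d = 6

Computing the first values: h(0) = 6 and h(1) = 30; gcd(6, 30) = 6, so d ≤ 6.
We prove 6 | 3·9^n + 3 for all n ≥ 0 by induction on n.
Base step (n = 0): h(0) = 6 = 6·(1), so 6 | h(0).
Suppose the result is true for n = j, i.e. 6 | h(j). Then
h(j+1) = 3·9^(j+1) + 3 = 9·(3·9^j + 3) - 24 = 9·h(j) - 24. The first term is divisible by 6 by the inductive hypothesis, and -24 is divisible by 6. Hence 6 | h(j+1).
By induction, the statement is established for all n ≥ 0.
Therefore the largest such d is 6.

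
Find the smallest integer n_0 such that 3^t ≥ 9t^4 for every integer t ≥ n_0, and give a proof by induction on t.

At t = 10: 59049 < 90000, so the inequality fails and n_0 ≥ 11. We prove 3^t ≥ 9t^4 for all t ≥ 11.
When t = 11: 3^t = 177147 and 9t^4 = 131769, so 177147 ≥ 131769.
For the inductive step, assume it holds for an arbitrary i ≥ 11, so 3^i ≥ 9i^4.
Then 3^(i + 1) = 3·(3^i) ≥ 3·(9i^4).
Also, for i ≥ 11 we have 3·(9i^4) ≥ 9(i+1)^4, since 3 ≥ (1 + 1/i)^4 for all i ≥ 11.
Combining, 3^(i + 1) ≥ 9(i+1)^4.
By the principle of mathematical induction, the result holds for all t ≥ 11.
Hence the smallest such n_0 is 11.

n_0 = 11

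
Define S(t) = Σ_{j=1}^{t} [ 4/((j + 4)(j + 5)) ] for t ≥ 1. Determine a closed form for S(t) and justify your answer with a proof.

We claim S(t) = 4t/(5(t + 5)) for all t ≥ 1.
For the base case t = 1: S(1) = 2/15, and the closed form gives 2/15. They agree.
For the inductive step, assume it holds for an arbitrary j ≥ 1, so S(j) = 4j/(5(j + 5)).
Then S(j+1) = S(j) + (4/((j + 5)(j + 6))) = (4j/(5(j + 5))) + (4/((j + 5)(j + 6))).
Simplifying, S(j+1) = 4(j + 1)/(5(j + 6)) = 4(j+1)/(5((j+1) + 5)),
which is the closed form with t = j+1.
Hence, by induction on t, the claim holds for every t ≥ 1.

S(t) = 4t/(5(t + 5))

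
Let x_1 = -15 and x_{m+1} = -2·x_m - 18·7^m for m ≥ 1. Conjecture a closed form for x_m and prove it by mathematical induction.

Computing the first terms: x_1 = -15, x_2 = -96, x_3 = -690. This suggests x_m = -(-2)^(m - 1) - 2·7^m.
Base step (m = 1): the formula gives -15 = -15 = x_1.
Inductive step: assume the claim holds for m = i, so x_i = -(-2)^(i - 1) - 2·7^i.
Then x_{i+1} = -2·x_i - 18·7^i = -2·(-(-2)^(i - 1) - 2·7^i) - 18·7^i = -(-2)^i - 2·7^(i + 1) = -(-2)^((i+1) - 1) - 2·7^(i+1),
which is the claimed formula at m = i+1.
By the principle of mathematical induction, the result holds for all m ≥ 1.

x_m = -(-2)^(m - 1) - 2·7^m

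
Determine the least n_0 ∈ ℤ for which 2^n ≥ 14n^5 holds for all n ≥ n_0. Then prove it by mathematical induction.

At n = 27: 134217728 < 200884698, so the inequality fails and n_0 ≥ 28. We prove 2^n ≥ 14n^5 for all n ≥ 28.
For the base case n = 28: 2^n = 268435456 and 14n^5 = 240945152, so 268435456 ≥ 240945152.
Inductive step: assume the claim holds for n = p, so 2^p ≥ 14p^5.
Then 2^(p + 1) = 2·(2^p) ≥ 2·(14p^5).
Also, for p ≥ 28 we have 2·(14p^5) ≥ 14(p+1)^5, since 2 ≥ (1 + 1/p)^5 for all p ≥ 28.
Combining, 2^(p + 1) ≥ 14(p+1)^5.
This completes the induction.
Hence the smallest such n_0 is 28.

n_0 = 28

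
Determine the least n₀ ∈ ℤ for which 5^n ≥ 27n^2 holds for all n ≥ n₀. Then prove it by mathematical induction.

At n = 3: 125 < 243, so the inequality fails and n₀ ≥ 4. We prove 5^n ≥ 27n^2 for all n ≥ 4.
Base case (n = 4): 5^n = 625 and 27n^2 = 432, so 625 ≥ 432.
Inductive step: suppose the statement holds for some i ≥ 4, so 5^i ≥ 27i^2.
Then 5^(i + 1) = 5·(5^i) ≥ 5·(27i^2).
Also, for i ≥ 4 we have 5·(27i^2) ≥ 27(i+1)^2, since 5 ≥ (1 + 1/i)^2 for all i ≥ 4.
Combining, 5^(i + 1) ≥ 27(i+1)^2.
By the principle of mathematical induction, the result holds for all n ≥ 4.
Hence the smallest such n₀ is 4.

n₀ = 4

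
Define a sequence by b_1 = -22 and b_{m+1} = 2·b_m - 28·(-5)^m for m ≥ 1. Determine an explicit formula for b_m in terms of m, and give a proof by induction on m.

Computing the first terms: b_1 = -22, b_2 = 96, b_3 = -508. This suggests b_m = 4(-5)^m - 2^m.
For the base case m = 1: the formula gives -22 = -22 = b_1.
For the inductive step, assume it holds for an arbitrary j ≥ 1, so b_j = 4(-5)^j - 2^j.
Then b_{j+1} = 2·b_j - 28·(-5)^j = 2·(4(-5)^j - 2^j) - 28·(-5)^j = 4(-5)^(j + 1) - 2^(j + 1),
which is the claimed formula at m = j+1.
This completes the induction.

b_m = 4(-5)^m - 2^m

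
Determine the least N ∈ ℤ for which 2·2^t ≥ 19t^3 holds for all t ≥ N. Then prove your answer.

N = 15

At t = 14: 32768 < 52136, so the inequality fails and N ≥ 15. We prove 2·2^t ≥ 19t^3 for all t ≥ 15.
When t = 15: 2·2^t = 65536 and 19t^3 = 64125, so 65536 ≥ 64125.
For the inductive step, assume it holds for an arbitrary i ≥ 15, so 2·2^i ≥ 19i^3.
Then 2·2^(i + 1) = 2·(2·2^i) ≥ 2·(19i^3).
Also, for i ≥ 15 we have 2·(19i^3) ≥ 19(i+1)^3, since 2 ≥ (1 + 1/i)^3 for all i ≥ 15.
Combining, 2·2^(i + 1) ≥ 19(i+1)^3.
By induction, the statement is established for all t ≥ 15.
Hence the smallest such N is 15.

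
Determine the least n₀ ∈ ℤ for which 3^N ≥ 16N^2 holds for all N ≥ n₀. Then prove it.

n₀ = 6

At N = 5: 243 < 400, so the inequality fails and n₀ ≥ 6. We prove 3^N ≥ 16N^2 for all N ≥ 6.
Base case (N = 6): 3^N = 729 and 16N^2 = 576, so 729 ≥ 576.
Inductive step: assume the claim holds for N = r, so 3^r ≥ 16r^2.
Then 3^(r + 1) = 3·(3^r) ≥ 3·(16r^2).
Also, for r ≥ 6 we have 3·(16r^2) ≥ 16(r+1)^2, since 3 ≥ (1 + 1/r)^2 for all r ≥ 6.
Combining, 3^(r + 1) ≥ 16(r+1)^2.
By induction, the statement is established for all N ≥ 6.
Hence the smallest such n₀ is 6.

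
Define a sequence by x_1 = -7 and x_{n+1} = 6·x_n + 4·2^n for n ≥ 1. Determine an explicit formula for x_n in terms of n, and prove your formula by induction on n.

x_n = -2^n - 5·6^(n - 1)

Computing the first terms: x_1 = -7, x_2 = -34, x_3 = -188. This suggests x_n = -2^n - 5·6^(n - 1).
When n = 1: the formula gives -7 = -7 = x_1.
Inductive step: suppose the statement holds for some r ≥ 1, so x_r = -2^r - 5·6^(r - 1).
Then x_{r+1} = 6·x_r + 4·2^r = 6·(-2^r - 5·6^(r - 1)) + 4·2^r = -2^(r + 1) - 5·6^r = -2^(r+1) - 5·6^((r+1) - 1),
which is the claimed formula at n = r+1.
By induction, the statement is established for all n ≥ 1.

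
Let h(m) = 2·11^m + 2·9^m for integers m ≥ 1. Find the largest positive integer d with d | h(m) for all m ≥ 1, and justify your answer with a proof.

Computing the first values: h(1) = 40 and h(2) = 404; gcd(40, 404) = 4, so d ≤ 4.
We prove 4 | 2·11^m + 2·9^m for all m ≥ 1 by induction on m.
Base case (m = 1): h(1) = 40 = 4·(10), so 4 | h(1).
Inductive step: suppose the statement holds for some p ≥ 1, i.e. 4 | h(p). Then
h(p+1) − 11·h(p) = (2·11^(p+1) + 2·9^(p+1)) − 11·(2·11^p + 2·9^p) = (2)·9^p·(9 − 11) = (-4)·9^p. Since 4 | h(p) by the inductive hypothesis, 4 | 11·h(p); and 4 | -4 since -4 = 4·-1. Therefore 4 | h(p+1).
This completes the induction.
Therefore the largest such d is 4.

d = 4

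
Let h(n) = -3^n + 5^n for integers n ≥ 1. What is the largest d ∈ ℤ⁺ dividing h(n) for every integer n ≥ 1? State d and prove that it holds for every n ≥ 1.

Computing the first values: h(1) = 2 and h(2) = 16; gcd(2, 16) = 2, so d ≤ 2.
We prove 2 | -3^n + 5^n for all n ≥ 1 by induction on n.
When n = 1: h(1) = 2 = 2·(1), so 2 | h(1).
Inductive step: assume the claim holds for n = p, i.e. 2 | h(p). Then
5^{p+1} − 3^{p+1} = 5·5^p − 3·3^p = 5·(5^p − 3^p) + (2)·3^p. The first term is divisible by 2 by the inductive hypothesis, and the second term (2)·3^p is divisible by 2 since 2 | 2. Hence 2 | h(p+1).
This completes the induction.
Therefore the largest such d is 2.

d = 2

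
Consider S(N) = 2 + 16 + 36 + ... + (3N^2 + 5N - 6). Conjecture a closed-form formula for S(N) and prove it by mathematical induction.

We claim S(N) = N(N^2 + 4N - 3) for all N ≥ 1.
Base case (N = 1): S(1) = 2, and the closed form gives 2. They agree.
Suppose the result is true for N = m, so S(m) = m(m^2 + 4m - 3).
Then S(m+1) = S(m) + (3m^2 + 11m + 2) = (m(m^2 + 4m - 3)) + (3m^2 + 11m + 2).
Simplifying, S(m+1) = (m + 1)(m^2 + 6m + 2) = (m+1)((m+1)^2 + 4(m+1) - 3),
which is the closed form with N = m+1.
This completes the induction.

S(N) = N(N^2 + 4N - 3)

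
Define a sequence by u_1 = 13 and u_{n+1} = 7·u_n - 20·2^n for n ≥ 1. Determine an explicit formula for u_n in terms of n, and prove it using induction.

Computing the first terms: u_1 = 13, u_2 = 51, u_3 = 277. This suggests u_n = 2^(n + 2) + 5·7^(n - 1).
For the base case n = 1: the formula gives 13 = 13 = u_1.
Inductive step: suppose the statement holds for some k ≥ 1, so u_k = 2^(k + 2) + 5·7^(k - 1).
Then u_{k+1} = 7·u_k - 20·2^k = 7·(2^(k + 2) + 5·7^(k - 1)) - 20·2^k = 2^(k + 3) + 5·7^k = 2^((k+1) + 2) + 5·7^((k+1) - 1),
which is the claimed formula at n = k+1.
Hence, by induction on n, the claim holds for every n ≥ 1.

u_n = 2^(n + 2) + 5·7^(n - 1)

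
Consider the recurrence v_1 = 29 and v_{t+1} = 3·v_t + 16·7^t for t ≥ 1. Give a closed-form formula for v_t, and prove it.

v_t = 3^(t - 1) + 4·7^t

Computing the first terms: v_1 = 29, v_2 = 199, v_3 = 1381. This suggests v_t = 3^(t - 1) + 4·7^t.
Base step (t = 1): the formula gives 29 = 29 = v_1.
Suppose the result is true for t = i, so v_i = 3^(i - 1) + 4·7^i.
Then v_{i+1} = 3·v_i + 16·7^i = 3·(3^(i - 1) + 4·7^i) + 16·7^i = 3^i + 4·7^(i + 1) = 3^((i+1) - 1) + 4·7^(i+1),
which is the claimed formula at t = i+1.
This completes the induction.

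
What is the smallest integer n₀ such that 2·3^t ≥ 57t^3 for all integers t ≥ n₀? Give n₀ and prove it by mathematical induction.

At t = 9: 39366 < 41553, so the inequality fails and n₀ ≥ 10. We prove 2·3^t ≥ 57t^3 for all t ≥ 10.
When t = 10: 2·3^t = 118098 and 57t^3 = 57000, so 118098 ≥ 57000.
For the inductive step, assume it holds for an arbitrary r ≥ 10, so 2·3^r ≥ 57r^3.
Then 2·3^(r + 1) = 3·(2·3^r) ≥ 3·(57r^3).
Also, for r ≥ 10 we have 3·(57r^3) ≥ 57(r+1)^3, since 3 ≥ (1 + 1/r)^3 for all r ≥ 10.
Combining, 2·3^(r + 1) ≥ 57(r+1)^3.
By the principle of mathematical induction, the result holds for all t ≥ 10.
Hence the smallest such n₀ is 10.

n₀ = 10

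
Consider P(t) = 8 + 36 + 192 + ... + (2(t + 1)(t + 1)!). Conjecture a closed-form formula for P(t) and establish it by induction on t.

We claim P(t) = 2(t + 2)! - 4 for all t ≥ 1.
For the base case t = 1: P(1) = 8, and the closed form gives 8. They agree.
Inductive step: suppose the statement holds for some k ≥ 1, so P(k) = 2(k + 2)! - 4.
Then P(k+1) = P(k) + (2(k + 2)(k + 2)!) = (2(k + 2)! - 4) + (2(k + 2)(k + 2)!).
Simplifying, P(k+1) = 2((k+1) + 2)! - 4,
which is the closed form with t = k+1.
By induction, the statement is established for all t ≥ 1.

P(t) = 2(t + 2)! - 4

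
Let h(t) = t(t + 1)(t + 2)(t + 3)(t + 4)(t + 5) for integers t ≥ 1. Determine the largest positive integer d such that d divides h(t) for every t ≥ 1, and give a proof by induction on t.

Computing the first values: h(1) = 720 and h(2) = 5040; gcd(720, 5040) = 720, so d ≤ 720.
We prove 720 | t(t + 1)(t + 2)(t + 3)(t + 4)(t + 5) for all t ≥ 1 by induction on t.
For the base case t = 1: h(1) = 720 = 720·(1), so 720 | h(1).
Suppose the result is true for t = p, i.e. 720 | h(p). Then
h(p+1) − h(p) = (p+1)·(p+2)·(p+3)·(p+4)·(p+5)·(p+6) − p·(p+1)·(p+2)·(p+3)·(p+4)·(p+5) = (p+1)·(p+2)·(p+3)·(p+4)·(p+5)·[(p+6) − p] = 6·(p+1)·(p+2)·(p+3)·(p+4)·(p+5). The product of 5 consecutive integers is divisible by (5)! = 120, so h(p+1) − h(p) is divisible by 6·120 = 720. By the inductive hypothesis 720 | h(p), hence 720 | h(p+1).
Hence, by induction on t, the claim holds for every t ≥ 1.
Therefore the largest such d is 720.

d = 720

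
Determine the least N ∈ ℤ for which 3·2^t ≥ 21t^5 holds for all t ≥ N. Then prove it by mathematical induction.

At t = 26: 201326592 < 249508896, so the inequality fails and N ≥ 27. We prove 3·2^t ≥ 21t^5 for all t ≥ 27.
When t = 27: 3·2^t = 402653184 and 21t^5 = 301327047, so 402653184 ≥ 301327047.
Inductive step: suppose the statement holds for some j ≥ 27, so 3·2^j ≥ 21j^5.
Then 3·2^(j + 1) = 2·(3·2^j) ≥ 2·(21j^5).
Also, for j ≥ 27 we have 2·(21j^5) ≥ 21(j+1)^5, since 2 ≥ (1 + 1/j)^5 for all j ≥ 27.
Combining, 3·2^(j + 1) ≥ 21(j+1)^5.
This completes the induction.
Hence the smallest such N is 27.

N = 27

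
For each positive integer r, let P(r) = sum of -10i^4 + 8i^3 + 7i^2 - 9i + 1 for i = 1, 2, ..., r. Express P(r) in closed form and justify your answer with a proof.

We claim P(r) = -r(r + 2)(2r^3 - r^2 - r + 1) for all r ≥ 1.
When r = 1: P(1) = -3, and the closed form gives -3. They agree.
For the inductive step, assume it holds for an arbitrary i ≥ 1, so P(i) = i(-2i^4 - 3i^3 + 3i^2 + i - 2).
Then P(i+1) = P(i) + (-10i^4 - 32i^3 - 29i^2 - 11i - 3) = (i(-2i^4 - 3i^3 + 3i^2 + i - 2)) + (-10i^4 - 32i^3 - 29i^2 - 11i - 3).
Simplifying, P(i+1) = -(i + 1)(i + 3)(2i^3 + 5i^2 + 3i + 1) = -(i+1)((i+1) + 2)(2(i+1)^3 - (i+1)^2 - (i+1) + 1),
which is the closed form with r = i+1.
By induction, the statement is established for all r ≥ 1.

P(r) = -r(r + 2)(2r^3 - r^2 - r + 1)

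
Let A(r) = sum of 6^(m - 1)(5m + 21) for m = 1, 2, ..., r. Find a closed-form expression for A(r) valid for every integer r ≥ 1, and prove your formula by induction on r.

We claim A(r) = 6^r(r + 4) - 4 for all r ≥ 1.
For the base case r = 1: A(1) = 26, and the closed form gives 26. They agree.
Inductive step: assume the claim holds for r = m, so A(m) = 6^m(m + 4) - 4.
Then A(m+1) = A(m) + (6^m(5m + 26)) = (6^m(m + 4) - 4) + (6^m(5m + 26)).
Simplifying, A(m+1) = 6·6^m·m + 30·6^m - 4 = 6^(m+1)((m+1) + 4) - 4,
which is the closed form with r = m+1.
This completes the induction.

A(r) = 6^r(r + 4) - 4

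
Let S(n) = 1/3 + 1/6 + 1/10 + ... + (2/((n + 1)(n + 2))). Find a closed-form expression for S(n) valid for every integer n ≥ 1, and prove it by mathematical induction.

We claim S(n) = n/(n + 2) for all n ≥ 1.
Base case (n = 1): S(1) = 1/3, and the closed form gives 1/3. They agree.
For the inductive step, assume it holds for an arbitrary i ≥ 1, so S(i) = i/(i + 2).
Then S(i+1) = S(i) + (2/((i + 2)(i + 3))) = (i/(i + 2)) + (2/((i + 2)(i + 3))).
Simplifying, S(i+1) = (i + 1)/(i + 3) = (i+1)/((i+1) + 2),
which is the closed form with n = i+1.
By the principle of mathematical induction, the result holds for all n ≥ 1.

S(n) = n/(n + 2)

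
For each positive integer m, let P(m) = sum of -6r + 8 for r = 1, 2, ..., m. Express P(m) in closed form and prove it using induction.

P(m) = -m(3m - 5)

We claim P(m) = -m(3m - 5) for all m ≥ 1.
When m = 1: P(1) = 2, and the closed form gives 2. They agree.
Inductive step: assume the claim holds for m = r, so P(r) = r(-3r + 5).
Then P(r+1) = P(r) + (-6r + 2) = (r(-3r + 5)) + (-6r + 2).
Simplifying, P(r+1) = -(r + 1)(3r - 2) = -(r+1)(3(r+1) - 5),
which is the closed form with m = r+1.
By induction, the statement is established for all m ≥ 1.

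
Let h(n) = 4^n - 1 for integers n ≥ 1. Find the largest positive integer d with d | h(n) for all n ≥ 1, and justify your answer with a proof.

d = 3

Computing the first values: h(1) = 3 and h(2) = 15; gcd(3, 15) = 3, so d ≤ 3.
We prove 3 | 4^n - 1 for all n ≥ 1 by induction on n.
Base step (n = 1): h(1) = 3 = 3·(1), so 3 | h(1).
Inductive step: suppose the statement holds for some p ≥ 1, i.e. 3 | h(p). Then
4^{p+1} − 1^{p+1} = 4·4^p − 1·1^p = 4·(4^p − 1^p) + (3)·1^p. The first term is divisible by 3 by the inductive hypothesis, and the second term (3)·1^p is divisible by 3 since 3 | 3. Hence 3 | h(p+1).
By induction, the statement is established for all n ≥ 1.
Therefore the largest such d is 3.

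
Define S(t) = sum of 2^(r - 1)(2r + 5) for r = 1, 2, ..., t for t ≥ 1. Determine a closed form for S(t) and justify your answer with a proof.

We claim S(t) = 2^t(2t + 3) - 3 for all t ≥ 1.
When t = 1: S(1) = 7, and the closed form gives 7. They agree.
Inductive step: assume the claim holds for t = r, so S(r) = 2^r(2r + 3) - 3.
Then S(r+1) = S(r) + (2^r(2r + 7)) = (2^r(2r + 3) - 3) + (2^r(2r + 7)).
Simplifying, S(r+1) = 4·2^r·r + 10·2^r - 3 = 2^(r+1)(2(r+1) + 3) - 3,
which is the closed form with t = r+1.
This completes the induction.

S(t) = 2^t(2t + 3) - 3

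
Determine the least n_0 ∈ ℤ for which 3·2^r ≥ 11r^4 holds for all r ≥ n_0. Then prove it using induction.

n_0 = 19

At r = 18: 786432 < 1154736, so the inequality fails and n_0 ≥ 19. We prove 3·2^r ≥ 11r^4 for all r ≥ 19.
Base case (r = 19): 3·2^r = 1572864 and 11r^4 = 1433531, so 1572864 ≥ 1433531.
Suppose the result is true for r = i, so 3·2^i ≥ 11i^4.
Then 3·2^(i + 1) = 2·(3·2^i) ≥ 2·(11i^4).
Also, for i ≥ 19 we have 2·(11i^4) ≥ 11(i+1)^4, since 2 ≥ (1 + 1/i)^4 for all i ≥ 19.
Combining, 3·2^(i + 1) ≥ 11(i+1)^4.
By the principle of mathematical induction, the result holds for all r ≥ 19.
Hence the smallest such n_0 is 19.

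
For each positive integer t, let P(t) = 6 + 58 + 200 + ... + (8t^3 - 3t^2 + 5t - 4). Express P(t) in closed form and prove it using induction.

P(t) = t(2t^3 + 3t^2 + 3t - 2)

We claim P(t) = t(2t^3 + 3t^2 + 3t - 2) for all t ≥ 1.
For the base case t = 1: P(1) = 6, and the closed form gives 6. They agree.
Suppose the result is true for t = k, so P(k) = k(2k^3 + 3k^2 + 3k - 2).
Then P(k+1) = P(k) + (8k^3 + 21k^2 + 23k + 6) = (k(2k^3 + 3k^2 + 3k - 2)) + (8k^3 + 21k^2 + 23k + 6).
Simplifying, P(k+1) = (k + 1)(2k^3 + 9k^2 + 15k + 6) = (k+1)(2(k+1)^3 + 3(k+1)^2 + 3(k+1) - 2),
which is the closed form with t = k+1.
By induction, the statement is established for all t ≥ 1.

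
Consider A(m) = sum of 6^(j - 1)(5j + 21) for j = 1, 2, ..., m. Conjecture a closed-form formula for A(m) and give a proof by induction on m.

A(m) = 6^m(m + 4) - 4

We claim A(m) = 6^m(m + 4) - 4 for all m ≥ 1.
For the base case m = 1: A(1) = 26, and the closed form gives 26. They agree.
For the inductive step, assume it holds for an arbitrary j ≥ 1, so A(j) = 6^j(j + 4) - 4.
Then A(j+1) = A(j) + (6^j(5j + 26)) = (6^j(j + 4) - 4) + (6^j(5j + 26)).
Simplifying, A(j+1) = 6·6^j·j + 30·6^j - 4 = 6^(j+1)((j+1) + 4) - 4,
which is the closed form with m = j+1.
Hence, by induction on m, the claim holds for every m ≥ 1.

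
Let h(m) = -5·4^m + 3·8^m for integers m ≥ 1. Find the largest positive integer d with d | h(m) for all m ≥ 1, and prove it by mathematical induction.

d = 4

Computing the first values: h(1) = 4 and h(2) = 112; gcd(4, 112) = 4, so d ≤ 4.
We prove 4 | -5·4^m + 3·8^m for all m ≥ 1 by induction on m.
When m = 1: h(1) = 4 = 4·(1), so 4 | h(1).
Inductive step: assume the claim holds for m = r, i.e. 4 | h(r). Then
h(r+1) − 8·h(r) = (-5·4^(r+1) + 3·8^(r+1)) − 8·(-5·4^r + 3·8^r) = (-5)·4^r·(4 − 8) = (20)·4^r. Since 4 | h(r) by the inductive hypothesis, 4 | 8·h(r); and 4 | 20 since 20 = 4·5. Therefore 4 | h(r+1).
By induction, the statement is established for all m ≥ 1.
Therefore the largest such d is 4.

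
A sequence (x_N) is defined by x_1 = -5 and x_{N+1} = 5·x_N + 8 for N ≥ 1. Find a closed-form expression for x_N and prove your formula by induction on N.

Computing the first terms: x_1 = -5, x_2 = -17, x_3 = -77. This suggests x_N = -3·5^(N - 1) - 2.
When N = 1: the formula gives -5 = -5 = x_1.
Suppose the result is true for N = j, so x_j = -3·5^(j - 1) - 2.
Then x_{j+1} = 5·x_j + 8 = 5·(-3·5^(j - 1) - 2) + 8 = -3·5^j - 2 = -3·5^((j+1) - 1) - 2,
which is the claimed formula at N = j+1.
This completes the induction.

x_N = -3·5^(N - 1) - 2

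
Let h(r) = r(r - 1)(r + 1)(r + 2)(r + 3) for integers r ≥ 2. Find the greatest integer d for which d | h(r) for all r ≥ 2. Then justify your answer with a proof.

d = 120

Computing the first values: h(2) = 120 and h(3) = 720; gcd(120, 720) = 120, so d ≤ 120.
We prove 120 | r(r - 1)(r + 1)(r + 2)(r + 3) for all r ≥ 2 by induction on r.
When r = 2: h(2) = 120 = 120·(1), so 120 | h(2).
For the inductive step, assume it holds for an arbitrary i ≥ 2, i.e. 120 | h(i). Then
h(i+1) − h(i) = i·(i+1)·(i+2)·(i+3)·(i+4) − (i-1)·i·(i+1)·(i+2)·(i+3) = i·(i+1)·(i+2)·(i+3)·[(i+4) − (i-1)] = 5·i·(i+1)·(i+2)·(i+3). The product of 4 consecutive integers is divisible by (4)! = 24, so h(i+1) − h(i) is divisible by 5·24 = 120. By the inductive hypothesis 120 | h(i), hence 120 | h(i+1).
By the principle of mathematical induction, the result holds for all r ≥ 2.
Therefore the largest such d is 120.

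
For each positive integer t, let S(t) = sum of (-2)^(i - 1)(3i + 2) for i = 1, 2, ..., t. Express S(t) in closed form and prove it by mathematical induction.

S(t) = -(-2)^t(t + 1) + 1

We claim S(t) = -(-2)^t(t + 1) + 1 for all t ≥ 1.
Base case (t = 1): S(1) = 5, and the closed form gives 5. They agree.
Suppose the result is true for t = i, so S(i) = -(-2)^i(i + 1) + 1.
Then S(i+1) = S(i) + ((-2)^i(3i + 5)) = (-(-2)^i(i + 1) + 1) + ((-2)^i(3i + 5)).
Simplifying, S(i+1) = -(-2)^(i + 1)i + (-2)^(i + 2) + 1 = -(-2)^(i+1)((i+1) + 1) + 1,
which is the closed form with t = i+1.
Hence, by induction on t, the claim holds for every t ≥ 1.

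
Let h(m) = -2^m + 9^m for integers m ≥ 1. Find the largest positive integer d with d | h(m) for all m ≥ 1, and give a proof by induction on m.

d = 7

Computing the first values: h(1) = 7 and h(2) = 77; gcd(7, 77) = 7, so d ≤ 7.
We prove 7 | -2^m + 9^m for all m ≥ 1 by induction on m.
Base step (m = 1): h(1) = 7 = 7·(1), so 7 | h(1).
For the inductive step, assume it holds for an arbitrary j ≥ 1, i.e. 7 | h(j). Then
9^{j+1} − 2^{j+1} = 9·9^j − 2·2^j = 9·(9^j − 2^j) + (7)·2^j. The first term is divisible by 7 by the inductive hypothesis, and the second term (7)·2^j is divisible by 7 since 7 | 7. Hence 7 | h(j+1).
Hence, by induction on m, the claim holds for every m ≥ 1.
Therefore the largest such d is 7.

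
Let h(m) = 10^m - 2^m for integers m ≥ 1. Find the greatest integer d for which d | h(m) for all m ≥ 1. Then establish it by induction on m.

Computing the first values: h(1) = 8 and h(2) = 96; gcd(8, 96) = 8, so d ≤ 8.
We prove 8 | 10^m - 2^m for all m ≥ 1 by induction on m.
When m = 1: h(1) = 8 = 8·(1), so 8 | h(1).
Inductive step: assume the claim holds for m = k, i.e. 8 | h(k). Then
10^{k+1} − 2^{k+1} = 10·10^k − 2·2^k = 10·(10^k − 2^k) + (8)·2^k. The first term is divisible by 8 by the inductive hypothesis, and the second term (8)·2^k is divisible by 8 since 8 | 8. Hence 8 | h(k+1).
Hence, by induction on m, the claim holds for every m ≥ 1.
Therefore the largest such d is 8.

d = 8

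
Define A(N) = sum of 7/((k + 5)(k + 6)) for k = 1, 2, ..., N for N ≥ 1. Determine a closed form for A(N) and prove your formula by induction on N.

A(N) = 7N/(6(N + 6))

We claim A(N) = 7N/(6(N + 6)) for all N ≥ 1.
Base case (N = 1): A(1) = 1/6, and the closed form gives 1/6. They agree.
Suppose the result is true for N = k, so A(k) = 7k/(6(k + 6)).
Then A(k+1) = A(k) + (7/((k + 6)(k + 7))) = (7k/(6(k + 6))) + (7/((k + 6)(k + 7))).
Simplifying, A(k+1) = 7(k + 1)/(6(k + 7)) = 7(k+1)/(6((k+1) + 6)),
which is the closed form with N = k+1.
This completes the induction.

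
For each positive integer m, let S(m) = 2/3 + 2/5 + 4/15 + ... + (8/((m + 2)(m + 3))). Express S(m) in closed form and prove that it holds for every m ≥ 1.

S(m) = 8m/(3(m + 3))

We claim S(m) = 8m/(3(m + 3)) for all m ≥ 1.
Base case (m = 1): S(1) = 2/3, and the closed form gives 2/3. They agree.
Inductive step: assume the claim holds for m = r, so S(r) = 8r/(3(r + 3)).
Then S(r+1) = S(r) + (8/((r + 3)(r + 4))) = (8r/(3(r + 3))) + (8/((r + 3)(r + 4))).
Simplifying, S(r+1) = 8(r + 1)/(3(r + 4)) = 8(r+1)/(3((r+1) + 3)),
which is the closed form with m = r+1.
This completes the induction.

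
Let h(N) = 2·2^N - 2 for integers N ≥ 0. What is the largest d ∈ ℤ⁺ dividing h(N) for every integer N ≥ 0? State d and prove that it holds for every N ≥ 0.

d = 2

Computing the first values: h(0) = 0 and h(1) = 2; gcd(0, 2) = 2, so d ≤ 2.
We prove 2 | 2·2^N - 2 for all N ≥ 0 by induction on N.
For the base case N = 0: h(0) = 0 = 2·(0), so 2 | h(0).
Inductive step: assume the claim holds for N = r, i.e. 2 | h(r). Then
h(r+1) = 2·2^(r+1) - 2 = 2·(2·2^r - 2) + 2 = 2·h(r) + 2. The first term is divisible by 2 by the inductive hypothesis, and 2 is divisible by 2. Hence 2 | h(r+1).
This completes the induction.
Therefore the largest such d is 2.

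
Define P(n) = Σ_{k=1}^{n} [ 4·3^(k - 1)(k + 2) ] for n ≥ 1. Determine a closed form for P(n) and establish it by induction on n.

P(n) = 3^n(2n + 3) - 3

We claim P(n) = 3^n(2n + 3) - 3 for all n ≥ 1.
Base case (n = 1): P(1) = 12, and the closed form gives 12. They agree.
Suppose the result is true for n = k, so P(k) = 3^k(2k + 3) - 3.
Then P(k+1) = P(k) + (4·3^k(k + 3)) = (3^k(2k + 3) - 3) + (4·3^k(k + 3)).
Simplifying, P(k+1) = 6·3^k·k + 15·3^k - 3 = 3^(k+1)(2(k+1) + 3) - 3,
which is the closed form with n = k+1.
This completes the induction.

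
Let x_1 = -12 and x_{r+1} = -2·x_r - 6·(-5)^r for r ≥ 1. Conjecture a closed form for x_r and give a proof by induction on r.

Computing the first terms: x_1 = -12, x_2 = 54, x_3 = -258. This suggests x_r = (-2)^r + 2(-5)^r.
When r = 1: the formula gives -12 = -12 = x_1.
Inductive step: suppose the statement holds for some i ≥ 1, so x_i = (-2)^i + 2(-5)^i.
Then x_{i+1} = -2·x_i - 6·(-5)^i = -2·((-2)^i + 2(-5)^i) - 6·(-5)^i = (-2)^(i + 1) + 2(-5)^(i + 1),
which is the claimed formula at r = i+1.
By the principle of mathematical induction, the result holds for all r ≥ 1.

x_r = (-2)^r + 2(-5)^r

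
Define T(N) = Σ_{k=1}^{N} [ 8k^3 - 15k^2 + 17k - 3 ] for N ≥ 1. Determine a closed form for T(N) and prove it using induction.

T(N) = N(2N^3 - N^2 + 3N + 3)

We claim T(N) = N(2N^3 - N^2 + 3N + 3) for all N ≥ 1.
When N = 1: T(1) = 7, and the closed form gives 7. They agree.
For the inductive step, assume it holds for an arbitrary k ≥ 1, so T(k) = k(2k^3 - k^2 + 3k + 3).
Then T(k+1) = T(k) + (8k^3 + 9k^2 + 11k + 7) = (k(2k^3 - k^2 + 3k + 3)) + (8k^3 + 9k^2 + 11k + 7).
Simplifying, T(k+1) = (k + 1)(2k^3 + 5k^2 + 7k + 7) = (k+1)(2(k+1)^3 - (k+1)^2 + 3(k+1) + 3),
which is the closed form with N = k+1.
By induction, the statement is established for all N ≥ 1.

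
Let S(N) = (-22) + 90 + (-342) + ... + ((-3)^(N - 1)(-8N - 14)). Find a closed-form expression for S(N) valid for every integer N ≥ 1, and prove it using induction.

S(N) = 2(-3)^N(N + 2) - 4

We claim S(N) = 2(-3)^N(N + 2) - 4 for all N ≥ 1.
When N = 1: S(1) = -22, and the closed form gives -22. They agree.
For the inductive step, assume it holds for an arbitrary j ≥ 1, so S(j) = 2(-3)^j(j + 2) - 4.
Then S(j+1) = S(j) + ((-3)^j(-8j - 22)) = (2(-3)^j(j + 2) - 4) + ((-3)^j(-8j - 22)).
Simplifying, S(j+1) = -6(-3)^j·j - 18(-3)^j - 4 = 2(-3)^(j+1)((j+1) + 2) - 4,
which is the closed form with N = j+1.
Hence, by induction on N, the claim holds for every N ≥ 1.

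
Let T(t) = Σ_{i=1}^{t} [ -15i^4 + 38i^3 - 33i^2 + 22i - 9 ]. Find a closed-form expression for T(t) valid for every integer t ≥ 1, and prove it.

T(t) = -t(3t^4 - 2t^3 - 3t^2 - 4t + 3)

We claim T(t) = -t(3t^4 - 2t^3 - 3t^2 - 4t + 3) for all t ≥ 1.
When t = 1: T(1) = 3, and the closed form gives 3. They agree.
For the inductive step, assume it holds for an arbitrary i ≥ 1, so T(i) = i(-3i^4 + 2i^3 + 3i^2 + 4i - 3).
Then T(i+1) = T(i) + (-15i^4 - 22i^3 - 9i^2 + 10i + 3) = (i(-3i^4 + 2i^3 + 3i^2 + 4i - 3)) + (-15i^4 - 22i^3 - 9i^2 + 10i + 3).
Simplifying, T(i+1) = -(i + 1)(3i^4 + 10i^3 + 9i^2 - 4i - 3) = -(i+1)(3(i+1)^4 - 2(i+1)^3 - 3(i+1)^2 - 4(i+1) + 3),
which is the closed form with t = i+1.
Hence, by induction on t, the claim holds for every t ≥ 1.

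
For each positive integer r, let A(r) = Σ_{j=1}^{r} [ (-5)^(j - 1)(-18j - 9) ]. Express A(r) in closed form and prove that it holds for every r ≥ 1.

We claim A(r) = (-5)^r(3r + 2) - 2 for all r ≥ 1.
Base step (r = 1): A(1) = -27, and the closed form gives -27. They agree.
Inductive step: assume the claim holds for r = j, so A(j) = (-5)^j(3j + 2) - 2.
Then A(j+1) = A(j) + ((-5)^j(-18j - 27)) = ((-5)^j(3j + 2) - 2) + ((-5)^j(-18j - 27)).
Simplifying, A(j+1) = -15(-5)^j·j - 25(-5)^j - 2 = (-5)^(j+1)(3(j+1) + 2) - 2,
which is the closed form with r = j+1.
By induction, the statement is established for all r ≥ 1.

A(r) = (-5)^r(3r + 2) - 2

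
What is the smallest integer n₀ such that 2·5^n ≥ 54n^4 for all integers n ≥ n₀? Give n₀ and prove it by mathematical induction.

At n = 6: 31250 < 69984, so the inequality fails and n₀ ≥ 7. We prove 2·5^n ≥ 54n^4 for all n ≥ 7.
Base case (n = 7): 2·5^n = 156250 and 54n^4 = 129654, so 156250 ≥ 129654.
Suppose the result is true for n = r, so 2·5^r ≥ 54r^4.
Then 2·5^(r + 1) = 5·(2·5^r) ≥ 5·(54r^4).
Also, for r ≥ 7 we have 5·(54r^4) ≥ 54(r+1)^4, since 5 ≥ (1 + 1/r)^4 for all r ≥ 7.
Combining, 2·5^(r + 1) ≥ 54(r+1)^4.
By the principle of mathematical induction, the result holds for all n ≥ 7.
Hence the smallest such n₀ is 7.

n₀ = 7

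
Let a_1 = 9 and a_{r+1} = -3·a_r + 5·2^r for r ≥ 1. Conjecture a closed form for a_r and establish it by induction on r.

a_r = 7(-3)^(r - 1) + 2^r

Computing the first terms: a_1 = 9, a_2 = -17, a_3 = 71. This suggests a_r = 7(-3)^(r - 1) + 2^r.
For the base case r = 1: the formula gives 9 = 9 = a_1.
Suppose the result is true for r = i, so a_i = 7(-3)^(i - 1) + 2^i.
Then a_{i+1} = -3·a_i + 5·2^i = -3·(7(-3)^(i - 1) + 2^i) + 5·2^i = 7(-3)^i + 2^(i + 1) = 7(-3)^((i+1) - 1) + 2^(i+1),
which is the claimed formula at r = i+1.
This completes the induction.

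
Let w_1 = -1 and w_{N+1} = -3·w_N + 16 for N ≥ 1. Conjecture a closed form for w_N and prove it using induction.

w_N = -5(-3)^(N - 1) + 4

Computing the first terms: w_1 = -1, w_2 = 19, w_3 = -41. This suggests w_N = -5(-3)^(N - 1) + 4.
Base step (N = 1): the formula gives -1 = -1 = w_1.
Inductive step: assume the claim holds for N = r, so w_r = -5(-3)^(r - 1) + 4.
Then w_{r+1} = -3·w_r + 16 = -3·(-5(-3)^(r - 1) + 4) + 16 = -5(-3)^r + 4 = -5(-3)^((r+1) - 1) + 4,
which is the claimed formula at N = r+1.
By induction, the statement is established for all N ≥ 1.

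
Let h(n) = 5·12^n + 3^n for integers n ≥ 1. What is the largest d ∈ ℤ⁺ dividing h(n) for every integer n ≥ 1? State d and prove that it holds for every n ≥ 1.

d = 9

Computing the first values: h(1) = 63 and h(2) = 729; gcd(63, 729) = 9, so d ≤ 9.
We prove 9 | 5·12^n + 3^n for all n ≥ 1 by induction on n.
Base step (n = 1): h(1) = 63 = 9·(7), so 9 | h(1).
For the inductive step, assume it holds for an arbitrary p ≥ 1, i.e. 9 | h(p). Then
h(p+1) − 12·h(p) = (5·12^(p+1) + 3^(p+1)) − 12·(5·12^p + 3^p) = (1)·3^p·(3 − 12) = (-9)·3^p. Since 9 | h(p) by the inductive hypothesis, 9 | 12·h(p); and 9 | -9 since -9 = 9·-1. Therefore 9 | h(p+1).
By induction, the statement is established for all n ≥ 1.
Therefore the largest such d is 9.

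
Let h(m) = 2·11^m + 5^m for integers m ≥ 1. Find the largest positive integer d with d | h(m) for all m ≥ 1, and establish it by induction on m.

d = 3

Computing the first values: h(1) = 27 and h(2) = 267; gcd(27, 267) = 3, so d ≤ 3.
We prove 3 | 2·11^m + 5^m for all m ≥ 1 by induction on m.
When m = 1: h(1) = 27 = 3·(9), so 3 | h(1).
Suppose the result is true for m = p, i.e. 3 | h(p). Then
h(p+1) − 11·h(p) = (2·11^(p+1) + 5^(p+1)) − 11·(2·11^p + 5^p) = (1)·5^p·(5 − 11) = (-6)·5^p. Since 3 | h(p) by the inductive hypothesis, 3 | 11·h(p); and 3 | -6 since -6 = 3·-2. Therefore 3 | h(p+1).
By induction, the statement is established for all m ≥ 1.
Therefore the largest such d is 3.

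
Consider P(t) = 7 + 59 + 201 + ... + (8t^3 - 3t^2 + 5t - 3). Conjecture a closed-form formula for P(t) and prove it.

P(t) = t(2t^3 + 3t^2 + 3t - 1)

We claim P(t) = t(2t^3 + 3t^2 + 3t - 1) for all t ≥ 1.
Base step (t = 1): P(1) = 7, and the closed form gives 7. They agree.
Inductive step: assume the claim holds for t = k, so P(k) = k(2k^3 + 3k^2 + 3k - 1).
Then P(k+1) = P(k) + (8k^3 + 21k^2 + 23k + 7) = (k(2k^3 + 3k^2 + 3k - 1)) + (8k^3 + 21k^2 + 23k + 7).
Simplifying, P(k+1) = (k + 1)(2k^3 + 9k^2 + 15k + 7) = (k+1)(2(k+1)^3 + 3(k+1)^2 + 3(k+1) - 1),
which is the closed form with t = k+1.
By the principle of mathematical induction, the result holds for all t ≥ 1.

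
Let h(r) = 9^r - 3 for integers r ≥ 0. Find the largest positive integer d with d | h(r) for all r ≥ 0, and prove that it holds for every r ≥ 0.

Computing the first values: h(0) = -2 and h(1) = 6; gcd(-2, 6) = 2, so d ≤ 2.
We prove 2 | 9^r - 3 for all r ≥ 0 by induction on r.
When r = 0: h(0) = -2 = 2·(-1), so 2 | h(0).
Inductive step: assume the claim holds for r = j, i.e. 2 | h(j). Then
h(j+1) = 9^(j+1) - 3 = 9·(9^j - 3) + 24 = 9·h(j) + 24. The first term is divisible by 2 by the inductive hypothesis, and 24 is divisible by 2. Hence 2 | h(j+1).
By induction, the statement is established for all r ≥ 0.
Therefore the largest such d is 2.

d = 2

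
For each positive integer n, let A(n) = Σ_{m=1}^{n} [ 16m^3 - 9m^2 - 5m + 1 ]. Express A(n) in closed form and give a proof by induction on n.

A(n) = n(4n^3 + 5n^2 - 3n - 3)

We claim A(n) = n(4n^3 + 5n^2 - 3n - 3) for all n ≥ 1.
When n = 1: A(1) = 3, and the closed form gives 3. They agree.
Suppose the result is true for n = m, so A(m) = m(4m^3 + 5m^2 - 3m - 3).
Then A(m+1) = A(m) + (16m^3 + 39m^2 + 25m + 3) = (m(4m^3 + 5m^2 - 3m - 3)) + (16m^3 + 39m^2 + 25m + 3).
Simplifying, A(m+1) = (m + 1)(4m^3 + 17m^2 + 19m + 3) = (m+1)(4(m+1)^3 + 5(m+1)^2 - 3(m+1) - 3),
which is the closed form with n = m+1.
By the principle of mathematical induction, the result holds for all n ≥ 1.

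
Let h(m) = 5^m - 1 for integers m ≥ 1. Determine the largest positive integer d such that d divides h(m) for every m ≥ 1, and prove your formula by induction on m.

Computing the first values: h(1) = 4 and h(2) = 24; gcd(4, 24) = 4, so d ≤ 4.
We prove 4 | 5^m - 1 for all m ≥ 1 by induction on m.
When m = 1: h(1) = 4 = 4·(1), so 4 | h(1).
Suppose the result is true for m = i, i.e. 4 | h(i). Then
5^{i+1} − 1^{i+1} = 5·5^i − 1·1^i = 5·(5^i − 1^i) + (4)·1^i. The first term is divisible by 4 by the inductive hypothesis, and the second term (4)·1^i is divisible by 4 since 4 | 4. Hence 4 | h(i+1).
Hence, by induction on m, the claim holds for every m ≥ 1.
Therefore the largest such d is 4.

d = 4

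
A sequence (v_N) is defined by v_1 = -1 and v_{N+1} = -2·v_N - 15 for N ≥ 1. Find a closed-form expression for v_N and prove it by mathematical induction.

v_N = (-2)^(N + 1) - 5

Computing the first terms: v_1 = -1, v_2 = -13, v_3 = 11. This suggests v_N = (-2)^(N + 1) - 5.
For the base case N = 1: the formula gives -1 = -1 = v_1.
Inductive step: assume the claim holds for N = m, so v_m = (-2)^(m + 1) - 5.
Then v_{m+1} = -2·v_m - 15 = -2·((-2)^(m + 1) - 5) - 15 = (-2)^(m + 2) - 5 = (-2)^((m+1) + 1) - 5,
which is the claimed formula at N = m+1.
This completes the induction.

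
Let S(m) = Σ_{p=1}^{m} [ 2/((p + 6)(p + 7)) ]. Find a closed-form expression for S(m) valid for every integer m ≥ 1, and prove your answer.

S(m) = 2m/(7(m + 7))

We claim S(m) = 2m/(7(m + 7)) for all m ≥ 1.
For the base case m = 1: S(1) = 1/28, and the closed form gives 1/28. They agree.
Inductive step: suppose the statement holds for some p ≥ 1, so S(p) = 2p/(7(p + 7)).
Then S(p+1) = S(p) + (2/((p + 7)(p + 8))) = (2p/(7(p + 7))) + (2/((p + 7)(p + 8))).
Simplifying, S(p+1) = 2(p + 1)/(7(p + 8)) = 2(p+1)/(7((p+1) + 7)),
which is the closed form with m = p+1.
By the principle of mathematical induction, the result holds for all m ≥ 1.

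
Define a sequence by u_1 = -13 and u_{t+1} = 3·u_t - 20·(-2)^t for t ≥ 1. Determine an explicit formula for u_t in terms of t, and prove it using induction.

Computing the first terms: u_1 = -13, u_2 = 1, u_3 = -77. This suggests u_t = (-2)^(t + 2) - 5·3^(t - 1).
Base case (t = 1): the formula gives -13 = -13 = u_1.
Inductive step: assume the claim holds for t = i, so u_i = (-2)^(i + 2) - 5·3^(i - 1).
Then u_{i+1} = 3·u_i - 20·(-2)^i = 3·((-2)^(i + 2) - 5·3^(i - 1)) - 20·(-2)^i = (-2)^(i + 3) - 5·3^i = (-2)^((i+1) + 2) - 5·3^((i+1) - 1),
which is the claimed formula at t = i+1.
By induction, the statement is established for all t ≥ 1.

u_t = (-2)^(t + 2) - 5·3^(t - 1)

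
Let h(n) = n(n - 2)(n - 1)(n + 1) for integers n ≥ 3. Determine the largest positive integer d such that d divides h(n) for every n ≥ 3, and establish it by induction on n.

Computing the first values: h(3) = 24 and h(4) = 120; gcd(24, 120) = 24, so d ≤ 24.
We prove 24 | n(n - 2)(n - 1)(n + 1) for all n ≥ 3 by induction on n.
For the base case n = 3: h(3) = 24 = 24·(1), so 24 | h(3).
For the inductive step, assume it holds for an arbitrary i ≥ 3, i.e. 24 | h(i). Then
h(i+1) − h(i) = (i-1)·i·(i+1)·(i+2) − (i-2)·(i-1)·i·(i+1) = (i-1)·i·(i+1)·[(i+2) − (i-2)] = 4·(i-1)·i·(i+1). The product of 3 consecutive integers is divisible by (3)! = 6, so h(i+1) − h(i) is divisible by 4·6 = 24. By the inductive hypothesis 24 | h(i), hence 24 | h(i+1).
This completes the induction.
Therefore the largest such d is 24.

d = 24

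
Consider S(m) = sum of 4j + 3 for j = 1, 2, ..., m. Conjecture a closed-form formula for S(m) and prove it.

S(m) = m(2m + 5)

We claim S(m) = m(2m + 5) for all m ≥ 1.
Base case (m = 1): S(1) = 7, and the closed form gives 7. They agree.
Suppose the result is true for m = j, so S(j) = j(2j + 5).
Then S(j+1) = S(j) + (4j + 7) = (j(2j + 5)) + (4j + 7).
Simplifying, S(j+1) = (j + 1)(2j + 7) = (j+1)(2(j+1) + 5),
which is the closed form with m = j+1.
Hence, by induction on m, the claim holds for every m ≥ 1.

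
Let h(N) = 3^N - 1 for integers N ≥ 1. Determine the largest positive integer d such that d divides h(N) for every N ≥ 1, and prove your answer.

Computing the first values: h(1) = 2 and h(2) = 8; gcd(2, 8) = 2, so d ≤ 2.
We prove 2 | 3^N - 1 for all N ≥ 1 by induction on N.
Base case (N = 1): h(1) = 2 = 2·(1), so 2 | h(1).
For the inductive step, assume it holds for an arbitrary r ≥ 1, i.e. 2 | h(r). Then
3^{r+1} − 1^{r+1} = 3·3^r − 1·1^r = 3·(3^r − 1^r) + (2)·1^r. The first term is divisible by 2 by the inductive hypothesis, and the second term (2)·1^r is divisible by 2 since 2 | 2. Hence 2 | h(r+1).
This completes the induction.
Therefore the largest such d is 2.

d = 2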